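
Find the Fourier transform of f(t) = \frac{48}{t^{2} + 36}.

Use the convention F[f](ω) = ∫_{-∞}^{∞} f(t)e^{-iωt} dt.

F(ω) = 8 \pi e^{- 6 \left|{\omega}\right|}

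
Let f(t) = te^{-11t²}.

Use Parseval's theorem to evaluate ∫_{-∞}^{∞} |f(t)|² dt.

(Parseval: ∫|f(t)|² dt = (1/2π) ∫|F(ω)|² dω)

∫|f(t)|² dt = \frac{\sqrt{22} \sqrt{\pi}}{968}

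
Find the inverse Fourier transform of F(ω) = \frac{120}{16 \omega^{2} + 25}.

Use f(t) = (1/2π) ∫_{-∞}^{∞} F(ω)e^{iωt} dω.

f(t) = 3 e^{- \frac{5 \left|{t}\right|}{4}}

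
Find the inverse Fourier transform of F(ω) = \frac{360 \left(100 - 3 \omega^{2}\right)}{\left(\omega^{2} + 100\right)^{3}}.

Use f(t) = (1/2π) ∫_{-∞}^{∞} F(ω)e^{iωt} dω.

f(t) = 9 t^{2} e^{- 10 \left|{t}\right|}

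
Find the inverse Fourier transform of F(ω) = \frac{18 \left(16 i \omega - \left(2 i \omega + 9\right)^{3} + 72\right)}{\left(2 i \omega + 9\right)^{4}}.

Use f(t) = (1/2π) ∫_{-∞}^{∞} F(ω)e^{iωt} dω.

f(t) = 9 \left(t^{2} - 1\right) e^{- \frac{9 t}{2}} u\left(t\right)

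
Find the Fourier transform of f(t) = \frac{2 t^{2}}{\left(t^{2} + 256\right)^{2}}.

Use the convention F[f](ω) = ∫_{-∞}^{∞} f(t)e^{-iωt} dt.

F(ω) = \frac{\pi \left(1 - 16 \left|{\omega}\right|\right) e^{- 16 \left|{\omega}\right|}}{16}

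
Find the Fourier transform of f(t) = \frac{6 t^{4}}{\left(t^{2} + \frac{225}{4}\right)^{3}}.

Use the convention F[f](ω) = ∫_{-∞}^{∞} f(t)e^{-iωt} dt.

F(ω) = \frac{3 \pi \left(75 \omega^{2} - 50 \left|{\omega}\right| + 4\right) e^{- \frac{15 \left|{\omega}\right|}{2}}}{40}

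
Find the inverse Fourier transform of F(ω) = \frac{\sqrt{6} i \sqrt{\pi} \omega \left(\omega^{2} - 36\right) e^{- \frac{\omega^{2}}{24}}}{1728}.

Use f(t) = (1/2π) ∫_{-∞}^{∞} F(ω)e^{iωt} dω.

f(t) = 6 t^{3} e^{- 6 t^{2}}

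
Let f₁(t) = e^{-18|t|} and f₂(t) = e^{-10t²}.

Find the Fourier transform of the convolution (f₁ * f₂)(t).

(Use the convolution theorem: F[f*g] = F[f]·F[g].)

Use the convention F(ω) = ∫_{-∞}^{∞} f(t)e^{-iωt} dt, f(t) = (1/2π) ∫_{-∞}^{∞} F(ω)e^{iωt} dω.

F[f₁*f₂](ω) = \frac{18 \sqrt{10} \sqrt{\pi} e^{- \frac{\omega^{2}}{40}}}{5 \left(\omega^{2} + 324\right)}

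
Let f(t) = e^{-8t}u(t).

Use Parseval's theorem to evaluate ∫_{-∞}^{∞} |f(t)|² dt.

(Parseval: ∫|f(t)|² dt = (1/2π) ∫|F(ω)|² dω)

∫|f(t)|² dt = \frac{1}{16}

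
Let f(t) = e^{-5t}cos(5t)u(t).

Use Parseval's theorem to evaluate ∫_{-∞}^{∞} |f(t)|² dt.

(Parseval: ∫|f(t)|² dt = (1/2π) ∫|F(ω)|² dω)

∫|f(t)|² dt = \frac{3}{40}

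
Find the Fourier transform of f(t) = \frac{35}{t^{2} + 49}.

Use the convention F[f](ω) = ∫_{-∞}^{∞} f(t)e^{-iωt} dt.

F(ω) = 5 \pi e^{- 7 \left|{\omega}\right|}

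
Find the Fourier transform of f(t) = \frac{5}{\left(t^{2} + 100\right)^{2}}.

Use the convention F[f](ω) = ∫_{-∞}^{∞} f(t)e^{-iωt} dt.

F(ω) = \frac{\pi \left(10 \left|{\omega}\right| + 1\right) e^{- 10 \left|{\omega}\right|}}{400}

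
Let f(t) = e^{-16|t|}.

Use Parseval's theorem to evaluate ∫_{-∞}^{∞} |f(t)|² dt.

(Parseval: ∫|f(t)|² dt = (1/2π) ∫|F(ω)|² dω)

∫|f(t)|² dt = \frac{1}{16}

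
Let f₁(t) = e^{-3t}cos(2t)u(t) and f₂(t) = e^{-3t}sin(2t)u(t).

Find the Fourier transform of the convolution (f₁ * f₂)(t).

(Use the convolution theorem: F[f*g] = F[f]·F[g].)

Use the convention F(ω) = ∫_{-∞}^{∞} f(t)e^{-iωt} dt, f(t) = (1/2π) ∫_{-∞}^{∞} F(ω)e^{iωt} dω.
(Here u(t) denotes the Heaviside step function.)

F[f₁*f₂](ω) = \frac{2 \left(i \omega + 3\right)}{\left(\left(i \omega + 3\right)^{2} + 4\right)^{2}}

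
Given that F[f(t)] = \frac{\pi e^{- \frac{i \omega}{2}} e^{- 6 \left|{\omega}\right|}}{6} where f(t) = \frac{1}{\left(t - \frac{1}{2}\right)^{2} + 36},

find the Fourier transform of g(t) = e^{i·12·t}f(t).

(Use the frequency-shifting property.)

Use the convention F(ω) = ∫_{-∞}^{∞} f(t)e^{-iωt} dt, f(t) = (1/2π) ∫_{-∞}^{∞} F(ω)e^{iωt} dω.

F[g](ω) = \frac{\pi e^{- \frac{i \left(\omega - 12\right)}{2} - 6 \left|{\omega - 12}\right|}}{6}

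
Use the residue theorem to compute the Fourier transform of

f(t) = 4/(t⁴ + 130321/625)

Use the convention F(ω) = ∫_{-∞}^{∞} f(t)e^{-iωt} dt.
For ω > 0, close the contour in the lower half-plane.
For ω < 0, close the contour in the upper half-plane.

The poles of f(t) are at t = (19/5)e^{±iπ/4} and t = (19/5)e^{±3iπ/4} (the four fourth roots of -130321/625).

Let g(z) = f(z)e^{-iωz}; for large |z| the factor e^{-iωz} decays in the lower half-plane when ω > 0 and in the upper half-plane when ω < 0.

Case ω > 0 (lower half-plane, clockwise contour ⇒ F(ω) = -2πi·ΣRes):
  Res_{z = - \frac{19 \sqrt{2}}{10} - \frac{19 \sqrt{2} i}{10}} g(z) = \frac{125 \sqrt{2} i \left(1 - i\right) e^{\frac{19 \sqrt{2} \omega \left(-1 + i\right)}{10}}}{13718}
  Res_{z = \frac{19 \sqrt{2}}{10} - \frac{19 \sqrt{2} i}{10}} g(z) = \frac{125 \sqrt{2} i \left(1 + i\right) e^{- \frac{19 \sqrt{2} \omega \left(1 + i\right)}{10}}}{13718}
  F(ω) = -2πi·ΣRes = \frac{125 \sqrt{2} \pi \left(\left(1 - i\right) e^{\frac{19 \sqrt{2} i \omega}{5}} + 1 + i\right) e^{- \frac{19 \sqrt{2} \omega \left(1 + i\right)}{10}}}{6859} = \frac{500 \pi e^{- \frac{19 \sqrt{2} \omega}{10}} \sin{\left(\frac{19 \sqrt{2} \omega}{10} + \frac{\pi}{4} \right)}}{6859}

Case ω < 0 (upper half-plane, counterclockwise contour ⇒ F(ω) = +2πi·ΣRes):
  Res_{z = \frac{19 \sqrt{2}}{10} + \frac{19 \sqrt{2} i}{10}} g(z) = \frac{125 \sqrt{2} i \left(-1 + i\right) e^{\frac{19 \sqrt{2} \omega \left(1 - i\right)}{10}}}{13718}
  Res_{z = - \frac{19 \sqrt{2}}{10} + \frac{19 \sqrt{2} i}{10}} g(z) = \frac{125 \sqrt{2} \left(1 - i\right) e^{\frac{19 \sqrt{2} \omega \left(1 + i\right)}{10}}}{13718}
  F(ω) = 2πi·ΣRes = - \frac{125 \sqrt{2} i \pi \left(i \left(1 - i\right) e^{\frac{19 \sqrt{2} \omega \left(1 - i\right)}{10}} - \left(1 - i\right) e^{\frac{19 \sqrt{2} \omega \left(1 + i\right)}{10}}\right)}{6859} = \frac{500 \pi e^{\frac{19 \sqrt{2} \omega}{10}} \cos{\left(\frac{19 \sqrt{2} \omega}{10} + \frac{\pi}{4} \right)}}{6859}

Both cases combine into a single formula in |ω|:

F(ω) = \frac{500 \pi e^{- \frac{19 \sqrt{2} \left|{\omega}\right|}{10}} \sin{\left(\frac{19 \sqrt{2} \left|{\omega}\right|}{10} + \frac{\pi}{4} \right)}}{6859}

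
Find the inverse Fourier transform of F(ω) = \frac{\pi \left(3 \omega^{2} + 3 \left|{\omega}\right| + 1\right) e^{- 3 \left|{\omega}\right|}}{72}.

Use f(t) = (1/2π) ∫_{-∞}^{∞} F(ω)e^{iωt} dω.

f(t) = \frac{9}{\left(t^{2} + 9\right)^{3}}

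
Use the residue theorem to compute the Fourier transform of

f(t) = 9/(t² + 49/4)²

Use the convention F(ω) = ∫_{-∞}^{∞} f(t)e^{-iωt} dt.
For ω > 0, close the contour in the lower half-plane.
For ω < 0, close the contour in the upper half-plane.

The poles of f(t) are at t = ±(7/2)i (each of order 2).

Let g(z) = f(z)e^{-iωz}; for large |z| the factor e^{-iωz} decays in the lower half-plane when ω > 0 and in the upper half-plane when ω < 0.

Case ω > 0 (lower half-plane, clockwise contour ⇒ F(ω) = -2πi·ΣRes):
  Res_{z = - \frac{7 i}{2}} g(z) = \frac{9 i \left(7 \omega + 2\right) e^{- \frac{7 \omega}{2}}}{343} (pole of order 2)
  F(ω) = -2πi·ΣRes = \frac{18 \pi \left(7 \omega + 2\right) e^{- \frac{7 \omega}{2}}}{343}

Case ω < 0 (upper half-plane, counterclockwise contour ⇒ F(ω) = +2πi·ΣRes):
  Res_{z = \frac{7 i}{2}} g(z) = \frac{9 i \left(7 \omega - 2\right) e^{\frac{7 \omega}{2}}}{343} (pole of order 2)
  F(ω) = 2πi·ΣRes = \frac{18 \pi \left(2 - 7 \omega\right) e^{\frac{7 \omega}{2}}}{343}

Both cases combine into a single formula in |ω|:

F(ω) = \frac{18 \pi \left(7 \left|{\omega}\right| + 2\right) e^{- \frac{7 \left|{\omega}\right|}{2}}}{343}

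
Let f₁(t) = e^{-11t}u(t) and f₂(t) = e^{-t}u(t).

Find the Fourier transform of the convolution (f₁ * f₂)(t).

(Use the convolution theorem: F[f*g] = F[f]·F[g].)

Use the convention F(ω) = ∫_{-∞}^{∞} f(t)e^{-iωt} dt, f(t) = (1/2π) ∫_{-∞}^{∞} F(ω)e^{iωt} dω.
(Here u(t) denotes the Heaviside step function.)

F[f₁*f₂](ω) = \frac{1}{\left(i \omega + 1\right) \left(i \omega + 11\right)}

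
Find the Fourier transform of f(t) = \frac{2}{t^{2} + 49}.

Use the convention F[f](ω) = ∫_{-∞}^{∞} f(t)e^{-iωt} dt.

F(ω) = \frac{2 \pi e^{- 7 \left|{\omega}\right|}}{7}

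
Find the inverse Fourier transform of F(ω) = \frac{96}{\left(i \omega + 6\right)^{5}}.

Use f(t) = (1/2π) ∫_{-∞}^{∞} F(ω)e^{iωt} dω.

f(t) = 4 t^{4} e^{- 6 t} u\left(t\right)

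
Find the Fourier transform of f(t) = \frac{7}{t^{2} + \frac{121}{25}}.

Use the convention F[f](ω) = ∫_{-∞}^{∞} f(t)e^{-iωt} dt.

F(ω) = \frac{35 \pi e^{- \frac{11 \left|{\omega}\right|}{5}}}{11}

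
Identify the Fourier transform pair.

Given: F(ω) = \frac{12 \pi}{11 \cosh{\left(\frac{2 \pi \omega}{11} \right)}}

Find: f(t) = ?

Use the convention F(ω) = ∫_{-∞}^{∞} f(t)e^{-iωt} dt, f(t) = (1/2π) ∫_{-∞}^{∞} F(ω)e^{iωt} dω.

f(t) = \frac{3}{\cosh{\left(\frac{11 t}{4} \right)}}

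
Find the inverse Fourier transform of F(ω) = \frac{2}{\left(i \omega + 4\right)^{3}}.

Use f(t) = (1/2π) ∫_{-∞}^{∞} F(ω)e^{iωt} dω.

f(t) = t^{2} e^{- 4 t} u\left(t\right)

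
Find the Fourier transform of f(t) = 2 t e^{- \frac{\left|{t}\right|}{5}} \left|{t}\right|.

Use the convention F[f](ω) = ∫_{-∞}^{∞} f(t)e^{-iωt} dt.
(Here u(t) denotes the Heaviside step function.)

F(ω) = \frac{5000 i \omega \left(25 \omega^{2} - 3\right)}{\left(25 \omega^{2} + 1\right)^{3}}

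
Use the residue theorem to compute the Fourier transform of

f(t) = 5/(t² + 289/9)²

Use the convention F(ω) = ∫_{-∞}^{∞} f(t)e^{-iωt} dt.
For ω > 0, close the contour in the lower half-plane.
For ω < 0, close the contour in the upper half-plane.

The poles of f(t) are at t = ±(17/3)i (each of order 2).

Let g(z) = f(z)e^{-iωz}; for large |z| the factor e^{-iωz} decays in the lower half-plane when ω > 0 and in the upper half-plane when ω < 0.

Case ω > 0 (lower half-plane, clockwise contour ⇒ F(ω) = -2πi·ΣRes):
  Res_{z = - \frac{17 i}{3}} g(z) = \frac{45 i \left(17 \omega + 3\right) e^{- \frac{17 \omega}{3}}}{19652} (pole of order 2)
  F(ω) = -2πi·ΣRes = \frac{45 \pi \left(17 \omega + 3\right) e^{- \frac{17 \omega}{3}}}{9826}

Case ω < 0 (upper half-plane, counterclockwise contour ⇒ F(ω) = +2πi·ΣRes):
  Res_{z = \frac{17 i}{3}} g(z) = \frac{45 i \left(17 \omega - 3\right) e^{\frac{17 \omega}{3}}}{19652} (pole of order 2)
  F(ω) = 2πi·ΣRes = \frac{45 \pi \left(3 - 17 \omega\right) e^{\frac{17 \omega}{3}}}{9826}

Both cases combine into a single formula in |ω|:

F(ω) = \frac{45 \pi \left(17 \left|{\omega}\right| + 3\right) e^{- \frac{17 \left|{\omega}\right|}{3}}}{9826}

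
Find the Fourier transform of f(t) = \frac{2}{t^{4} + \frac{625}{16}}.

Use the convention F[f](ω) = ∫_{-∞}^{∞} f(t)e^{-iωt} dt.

F(ω) = \frac{16 \pi e^{- \frac{5 \sqrt{2} \left|{\omega}\right|}{4}} \sin{\left(\frac{5 \sqrt{2} \left|{\omega}\right|}{4} + \frac{\pi}{4} \right)}}{125}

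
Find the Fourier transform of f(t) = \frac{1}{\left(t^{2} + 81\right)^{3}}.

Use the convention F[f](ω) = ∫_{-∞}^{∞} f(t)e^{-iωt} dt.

F(ω) = \frac{\pi \left(27 \omega^{2} + 9 \left|{\omega}\right| + 1\right) e^{- 9 \left|{\omega}\right|}}{157464}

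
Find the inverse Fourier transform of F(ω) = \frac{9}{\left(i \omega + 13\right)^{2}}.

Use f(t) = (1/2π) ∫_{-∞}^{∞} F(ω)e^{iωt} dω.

f(t) = 9 t e^{- 13 t} u\left(t\right)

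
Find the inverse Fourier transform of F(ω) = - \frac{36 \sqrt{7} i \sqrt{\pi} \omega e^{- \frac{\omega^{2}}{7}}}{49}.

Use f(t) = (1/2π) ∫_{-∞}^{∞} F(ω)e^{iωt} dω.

f(t) = 9 t e^{- \frac{7 t^{2}}{4}}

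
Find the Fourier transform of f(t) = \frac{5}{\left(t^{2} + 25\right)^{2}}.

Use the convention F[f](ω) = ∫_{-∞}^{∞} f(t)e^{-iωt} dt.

F(ω) = \frac{\pi \left(5 \left|{\omega}\right| + 1\right) e^{- 5 \left|{\omega}\right|}}{50}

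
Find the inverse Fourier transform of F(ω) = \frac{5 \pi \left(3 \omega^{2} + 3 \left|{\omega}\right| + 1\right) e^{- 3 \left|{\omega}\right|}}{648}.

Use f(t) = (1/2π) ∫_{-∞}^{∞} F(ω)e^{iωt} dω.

f(t) = \frac{5}{\left(t^{2} + 9\right)^{3}}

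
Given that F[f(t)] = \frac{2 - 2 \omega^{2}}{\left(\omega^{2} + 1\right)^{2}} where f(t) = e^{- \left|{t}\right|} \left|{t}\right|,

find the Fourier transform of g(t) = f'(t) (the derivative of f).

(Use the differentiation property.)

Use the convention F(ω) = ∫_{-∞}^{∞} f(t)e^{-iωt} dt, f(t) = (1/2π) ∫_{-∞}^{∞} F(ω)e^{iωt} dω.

F[g](ω) = - \frac{2 i \omega \left(\omega^{2} - 1\right)}{\left(\omega^{2} + 1\right)^{2}}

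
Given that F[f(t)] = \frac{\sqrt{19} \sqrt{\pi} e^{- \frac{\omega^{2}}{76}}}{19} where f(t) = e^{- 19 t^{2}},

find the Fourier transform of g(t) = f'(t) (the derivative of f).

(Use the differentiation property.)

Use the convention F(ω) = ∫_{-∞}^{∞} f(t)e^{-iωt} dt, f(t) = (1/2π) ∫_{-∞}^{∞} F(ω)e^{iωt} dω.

F[g](ω) = \frac{\sqrt{19} i \sqrt{\pi} \omega e^{- \frac{\omega^{2}}{76}}}{19}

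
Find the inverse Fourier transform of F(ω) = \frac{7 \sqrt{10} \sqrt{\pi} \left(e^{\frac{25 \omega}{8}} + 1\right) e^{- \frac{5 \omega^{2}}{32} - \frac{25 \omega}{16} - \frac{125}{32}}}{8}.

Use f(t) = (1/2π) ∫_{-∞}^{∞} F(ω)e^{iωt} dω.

f(t) = 7 e^{- \frac{8 t^{2}}{5}} \cos{\left(5 t \right)}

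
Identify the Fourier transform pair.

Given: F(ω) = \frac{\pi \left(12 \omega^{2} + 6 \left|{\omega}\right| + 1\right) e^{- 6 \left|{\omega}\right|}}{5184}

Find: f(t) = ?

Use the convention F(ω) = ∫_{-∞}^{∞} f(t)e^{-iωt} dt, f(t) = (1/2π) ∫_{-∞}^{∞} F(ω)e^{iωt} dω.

f(t) = \frac{4}{\left(t^{2} + 36\right)^{3}}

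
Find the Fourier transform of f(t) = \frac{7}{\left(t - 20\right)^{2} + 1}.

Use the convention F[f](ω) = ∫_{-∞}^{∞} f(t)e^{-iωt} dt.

F(ω) = 7 \pi e^{- 20 i \omega - \left|{\omega}\right|}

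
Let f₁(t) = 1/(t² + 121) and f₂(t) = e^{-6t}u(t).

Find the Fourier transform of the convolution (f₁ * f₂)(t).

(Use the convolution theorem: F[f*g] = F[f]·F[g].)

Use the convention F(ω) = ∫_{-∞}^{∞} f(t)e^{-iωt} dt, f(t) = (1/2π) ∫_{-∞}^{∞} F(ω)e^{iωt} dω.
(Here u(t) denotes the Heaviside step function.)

F[f₁*f₂](ω) = \frac{\pi e^{- 11 \left|{\omega}\right|}}{11 \left(i \omega + 6\right)}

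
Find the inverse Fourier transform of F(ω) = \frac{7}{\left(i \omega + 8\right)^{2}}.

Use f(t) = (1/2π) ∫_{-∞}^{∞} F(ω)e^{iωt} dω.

f(t) = 7 t e^{- 8 t} u\left(t\right)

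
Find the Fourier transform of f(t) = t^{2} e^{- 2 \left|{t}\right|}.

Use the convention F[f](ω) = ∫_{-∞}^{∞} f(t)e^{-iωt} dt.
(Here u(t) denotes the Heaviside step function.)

F(ω) = \frac{8 \left(4 - 3 \omega^{2}\right)}{\left(\omega^{2} + 4\right)^{3}}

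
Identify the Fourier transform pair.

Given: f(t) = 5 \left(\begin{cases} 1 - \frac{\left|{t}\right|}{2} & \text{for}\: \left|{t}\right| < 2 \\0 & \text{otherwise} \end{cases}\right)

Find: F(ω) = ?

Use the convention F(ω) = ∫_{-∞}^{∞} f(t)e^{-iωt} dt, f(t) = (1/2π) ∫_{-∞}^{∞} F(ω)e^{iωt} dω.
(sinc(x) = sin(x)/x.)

F(ω) = 10 \operatorname{sinc}^{2}{\left(\omega \right)}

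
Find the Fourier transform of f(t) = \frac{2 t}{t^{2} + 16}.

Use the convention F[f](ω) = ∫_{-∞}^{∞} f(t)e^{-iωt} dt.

F(ω) = - 2 i \pi e^{- 4 \left|{\omega}\right|} \operatorname{sign}{\left(\omega \right)}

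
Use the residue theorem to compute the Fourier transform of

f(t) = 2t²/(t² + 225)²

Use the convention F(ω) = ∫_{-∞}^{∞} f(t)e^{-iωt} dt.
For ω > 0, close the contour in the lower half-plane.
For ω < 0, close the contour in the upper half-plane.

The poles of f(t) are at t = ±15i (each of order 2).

Let g(z) = f(z)e^{-iωz}; for large |z| the factor e^{-iωz} decays in the lower half-plane when ω > 0 and in the upper half-plane when ω < 0.

Case ω > 0 (lower half-plane, clockwise contour ⇒ F(ω) = -2πi·ΣRes):
  Res_{z = - 15 i} g(z) = \frac{i \left(1 - 15 \omega\right) e^{- 15 \omega}}{30} (pole of order 2)
  F(ω) = -2πi·ΣRes = \frac{\pi \left(1 - 15 \omega\right) e^{- 15 \omega}}{15}

Case ω < 0 (upper half-plane, counterclockwise contour ⇒ F(ω) = +2πi·ΣRes):
  Res_{z = 15 i} g(z) = \frac{i \left(- 15 \omega - 1\right) e^{15 \omega}}{30} (pole of order 2)
  F(ω) = 2πi·ΣRes = \frac{\pi \left(15 \omega + 1\right) e^{15 \omega}}{15}

Both cases combine into a single formula in |ω|:

F(ω) = \frac{\pi \left(1 - 15 \left|{\omega}\right|\right) e^{- 15 \left|{\omega}\right|}}{15}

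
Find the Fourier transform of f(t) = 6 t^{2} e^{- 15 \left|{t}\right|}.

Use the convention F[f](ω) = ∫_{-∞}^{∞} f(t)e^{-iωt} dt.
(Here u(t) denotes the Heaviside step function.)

F(ω) = \frac{1080 \left(75 - \omega^{2}\right)}{\left(\omega^{2} + 225\right)^{3}}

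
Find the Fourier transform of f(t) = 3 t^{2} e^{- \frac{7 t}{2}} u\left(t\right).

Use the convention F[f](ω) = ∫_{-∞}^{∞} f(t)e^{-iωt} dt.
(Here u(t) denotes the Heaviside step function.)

F(ω) = \frac{48}{\left(2 i \omega + 7\right)^{3}}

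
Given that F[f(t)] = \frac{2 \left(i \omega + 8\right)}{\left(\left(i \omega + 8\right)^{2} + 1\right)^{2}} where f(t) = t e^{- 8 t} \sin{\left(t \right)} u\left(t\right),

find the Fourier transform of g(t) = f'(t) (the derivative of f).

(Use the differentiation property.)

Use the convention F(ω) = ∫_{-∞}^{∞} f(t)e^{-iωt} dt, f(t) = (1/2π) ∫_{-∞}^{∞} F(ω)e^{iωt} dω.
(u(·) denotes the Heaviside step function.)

F[g](ω) = \frac{2 i \omega \left(i \omega + 8\right)}{\left(\left(i \omega + 8\right)^{2} + 1\right)^{2}}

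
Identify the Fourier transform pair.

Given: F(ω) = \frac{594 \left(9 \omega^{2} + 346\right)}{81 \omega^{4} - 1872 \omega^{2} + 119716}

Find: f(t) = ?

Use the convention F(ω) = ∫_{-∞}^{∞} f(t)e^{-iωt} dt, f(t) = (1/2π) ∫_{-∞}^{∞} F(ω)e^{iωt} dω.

f(t) = 9 e^{- \frac{11 \left|{t}\right|}{3}} \cos{\left(5 t \right)}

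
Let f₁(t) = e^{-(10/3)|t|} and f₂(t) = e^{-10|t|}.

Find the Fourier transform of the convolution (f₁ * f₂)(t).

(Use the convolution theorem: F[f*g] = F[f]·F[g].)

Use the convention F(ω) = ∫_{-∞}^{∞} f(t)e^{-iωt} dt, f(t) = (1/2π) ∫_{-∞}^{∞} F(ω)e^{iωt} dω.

F[f₁*f₂](ω) = \frac{1200}{\left(\omega^{2} + 100\right) \left(9 \omega^{2} + 100\right)}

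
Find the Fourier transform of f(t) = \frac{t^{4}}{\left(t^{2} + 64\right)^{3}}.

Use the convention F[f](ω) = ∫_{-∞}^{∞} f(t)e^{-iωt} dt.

F(ω) = \frac{\pi \left(64 \omega^{2} - 40 \left|{\omega}\right| + 3\right) e^{- 8 \left|{\omega}\right|}}{64}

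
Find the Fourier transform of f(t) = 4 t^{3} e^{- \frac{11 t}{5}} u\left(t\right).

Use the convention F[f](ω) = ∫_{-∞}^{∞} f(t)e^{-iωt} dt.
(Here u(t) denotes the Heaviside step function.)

F(ω) = \frac{15000}{\left(5 i \omega + 11\right)^{4}}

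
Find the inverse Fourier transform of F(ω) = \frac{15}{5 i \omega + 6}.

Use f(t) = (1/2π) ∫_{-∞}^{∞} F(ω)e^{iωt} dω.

f(t) = 3 e^{- \frac{6 t}{5}} u\left(t\right)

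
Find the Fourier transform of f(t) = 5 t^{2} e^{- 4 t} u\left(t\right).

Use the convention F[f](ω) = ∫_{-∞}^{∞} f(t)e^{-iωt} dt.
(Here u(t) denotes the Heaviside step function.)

F(ω) = \frac{10}{\left(i \omega + 4\right)^{3}}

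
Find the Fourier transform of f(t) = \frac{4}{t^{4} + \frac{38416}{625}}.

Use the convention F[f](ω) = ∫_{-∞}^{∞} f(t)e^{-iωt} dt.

F(ω) = \frac{125 \pi e^{- \frac{7 \sqrt{2} \left|{\omega}\right|}{5}} \sin{\left(\frac{7 \sqrt{2} \left|{\omega}\right|}{5} + \frac{\pi}{4} \right)}}{686}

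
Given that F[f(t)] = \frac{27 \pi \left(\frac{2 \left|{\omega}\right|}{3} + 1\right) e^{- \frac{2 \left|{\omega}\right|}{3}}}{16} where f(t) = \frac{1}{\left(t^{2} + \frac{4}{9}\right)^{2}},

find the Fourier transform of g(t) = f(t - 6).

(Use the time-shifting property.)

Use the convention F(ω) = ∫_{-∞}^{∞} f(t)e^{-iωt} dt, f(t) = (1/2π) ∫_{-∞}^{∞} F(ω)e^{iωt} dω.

F[g](ω) = \frac{9 \pi \left(2 \left|{\omega}\right| + 3\right) e^{- 6 i \omega - \frac{2 \left|{\omega}\right|}{3}}}{16}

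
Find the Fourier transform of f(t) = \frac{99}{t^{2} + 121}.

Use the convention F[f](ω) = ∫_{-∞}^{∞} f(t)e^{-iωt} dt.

F(ω) = 9 \pi e^{- 11 \left|{\omega}\right|}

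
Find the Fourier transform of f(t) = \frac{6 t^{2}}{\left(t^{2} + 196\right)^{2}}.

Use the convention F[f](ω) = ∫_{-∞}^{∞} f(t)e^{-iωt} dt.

F(ω) = \frac{3 \pi \left(1 - 14 \left|{\omega}\right|\right) e^{- 14 \left|{\omega}\right|}}{14}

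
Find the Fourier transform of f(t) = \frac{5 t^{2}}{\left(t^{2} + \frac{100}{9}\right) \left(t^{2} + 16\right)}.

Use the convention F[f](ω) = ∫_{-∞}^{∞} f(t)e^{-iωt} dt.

F(ω) = \frac{45 \pi e^{- 4 \left|{\omega}\right|}}{11} - \frac{75 \pi e^{- \frac{10 \left|{\omega}\right|}{3}}}{22}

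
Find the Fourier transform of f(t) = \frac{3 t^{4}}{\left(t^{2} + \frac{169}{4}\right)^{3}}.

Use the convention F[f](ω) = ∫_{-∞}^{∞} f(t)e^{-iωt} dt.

F(ω) = \frac{3 \pi \left(169 \omega^{2} - 130 \left|{\omega}\right| + 12\right) e^{- \frac{13 \left|{\omega}\right|}{2}}}{208}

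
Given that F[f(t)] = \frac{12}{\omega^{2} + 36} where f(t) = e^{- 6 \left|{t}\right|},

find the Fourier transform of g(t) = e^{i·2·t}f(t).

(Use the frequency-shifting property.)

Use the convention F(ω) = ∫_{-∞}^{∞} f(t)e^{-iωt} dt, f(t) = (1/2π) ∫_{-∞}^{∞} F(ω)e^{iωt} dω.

F[g](ω) = \frac{12}{\left(\omega - 2\right)^{2} + 36}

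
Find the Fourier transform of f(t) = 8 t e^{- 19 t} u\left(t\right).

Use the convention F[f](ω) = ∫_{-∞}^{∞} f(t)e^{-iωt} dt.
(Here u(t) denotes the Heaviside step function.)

F(ω) = \frac{8}{\left(i \omega + 19\right)^{2}}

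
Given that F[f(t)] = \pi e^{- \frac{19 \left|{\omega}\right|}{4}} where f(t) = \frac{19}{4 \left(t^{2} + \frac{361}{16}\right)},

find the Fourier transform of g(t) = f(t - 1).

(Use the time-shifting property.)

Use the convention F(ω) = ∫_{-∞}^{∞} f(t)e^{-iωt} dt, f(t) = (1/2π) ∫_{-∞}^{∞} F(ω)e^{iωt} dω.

F[g](ω) = \pi e^{- i \omega - \frac{19 \left|{\omega}\right|}{4}}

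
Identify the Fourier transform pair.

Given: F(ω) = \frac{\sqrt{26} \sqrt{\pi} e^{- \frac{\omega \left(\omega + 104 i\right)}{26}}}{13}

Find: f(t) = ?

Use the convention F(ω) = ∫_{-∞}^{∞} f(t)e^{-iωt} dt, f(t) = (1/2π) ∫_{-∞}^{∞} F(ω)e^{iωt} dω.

f(t) = e^{- \frac{13 \left(t - 4\right)^{2}}{2}}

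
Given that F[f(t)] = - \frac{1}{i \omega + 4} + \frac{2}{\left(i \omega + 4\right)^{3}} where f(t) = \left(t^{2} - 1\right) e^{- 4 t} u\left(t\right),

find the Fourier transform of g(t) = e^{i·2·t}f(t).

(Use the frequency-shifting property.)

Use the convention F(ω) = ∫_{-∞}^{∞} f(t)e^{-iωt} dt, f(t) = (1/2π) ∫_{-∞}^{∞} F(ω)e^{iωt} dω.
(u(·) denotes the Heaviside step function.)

F[g](ω) = \frac{2 i \left(\omega - 2\right) - \left(i \left(\omega - 2\right) + 4\right)^{3} + 8}{\left(i \left(\omega - 2\right) + 4\right)^{4}}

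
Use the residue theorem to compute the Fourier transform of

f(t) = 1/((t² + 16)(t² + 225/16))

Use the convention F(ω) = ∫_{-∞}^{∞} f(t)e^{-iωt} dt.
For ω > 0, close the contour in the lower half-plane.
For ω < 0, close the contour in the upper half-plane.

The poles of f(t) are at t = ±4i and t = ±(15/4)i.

Let g(z) = f(z)e^{-iωz}; for large |z| the factor e^{-iωz} decays in the lower half-plane when ω > 0 and in the upper half-plane when ω < 0.

Case ω > 0 (lower half-plane, clockwise contour ⇒ F(ω) = -2πi·ΣRes):
  Res_{z = - 4 i} g(z) = - \frac{2 i e^{- 4 \omega}}{31}
  Res_{z = - \frac{15 i}{4}} g(z) = \frac{32 i e^{- \frac{15 \omega}{4}}}{465}
  F(ω) = -2πi·ΣRes = - \frac{4 \pi e^{- 4 \omega}}{31} + \frac{64 \pi e^{- \frac{15 \omega}{4}}}{465}

Case ω < 0 (upper half-plane, counterclockwise contour ⇒ F(ω) = +2πi·ΣRes):
  Res_{z = 4 i} g(z) = \frac{2 i e^{4 \omega}}{31}
  Res_{z = \frac{15 i}{4}} g(z) = - \frac{32 i e^{\frac{15 \omega}{4}}}{465}
  F(ω) = 2πi·ΣRes = \frac{4 \pi \left(16 e^{\frac{15 \omega}{4}} - 15 e^{4 \omega}\right)}{465}

Both cases combine into a single formula in |ω|:

F(ω) = - \frac{4 \pi e^{- 4 \left|{\omega}\right|}}{31} + \frac{64 \pi e^{- \frac{15 \left|{\omega}\right|}{4}}}{465}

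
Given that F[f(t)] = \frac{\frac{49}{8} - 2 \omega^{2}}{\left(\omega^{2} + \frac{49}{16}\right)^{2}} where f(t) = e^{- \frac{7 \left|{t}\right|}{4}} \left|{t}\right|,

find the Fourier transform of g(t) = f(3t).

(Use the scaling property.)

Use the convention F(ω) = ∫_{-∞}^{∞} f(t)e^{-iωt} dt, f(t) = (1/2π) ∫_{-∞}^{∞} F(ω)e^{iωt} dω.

F[g](ω) = \frac{96 \left(441 - 16 \omega^{2}\right)}{\left(16 \omega^{2} + 441\right)^{2}}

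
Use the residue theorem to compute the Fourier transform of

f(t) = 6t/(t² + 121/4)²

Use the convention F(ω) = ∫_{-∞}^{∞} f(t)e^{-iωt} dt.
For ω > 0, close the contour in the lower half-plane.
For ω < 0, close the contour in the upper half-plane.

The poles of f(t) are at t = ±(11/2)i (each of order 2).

Let g(z) = f(z)e^{-iωz}; for large |z| the factor e^{-iωz} decays in the lower half-plane when ω > 0 and in the upper half-plane when ω < 0.

Case ω > 0 (lower half-plane, clockwise contour ⇒ F(ω) = -2πi·ΣRes):
  Res_{z = - \frac{11 i}{2}} g(z) = \frac{3 \omega e^{- \frac{11 \omega}{2}}}{11} (pole of order 2)
  F(ω) = -2πi·ΣRes = - \frac{6 i \pi \omega e^{- \frac{11 \omega}{2}}}{11}

Case ω < 0 (upper half-plane, counterclockwise contour ⇒ F(ω) = +2πi·ΣRes):
  Res_{z = \frac{11 i}{2}} g(z) = - \frac{3 \omega e^{\frac{11 \omega}{2}}}{11} (pole of order 2)
  F(ω) = 2πi·ΣRes = - \frac{6 i \pi \omega e^{\frac{11 \omega}{2}}}{11}

Both cases combine into a single formula in |ω|:

F(ω) = - \frac{6 i \pi \omega e^{- \frac{11 \left|{\omega}\right|}{2}}}{11}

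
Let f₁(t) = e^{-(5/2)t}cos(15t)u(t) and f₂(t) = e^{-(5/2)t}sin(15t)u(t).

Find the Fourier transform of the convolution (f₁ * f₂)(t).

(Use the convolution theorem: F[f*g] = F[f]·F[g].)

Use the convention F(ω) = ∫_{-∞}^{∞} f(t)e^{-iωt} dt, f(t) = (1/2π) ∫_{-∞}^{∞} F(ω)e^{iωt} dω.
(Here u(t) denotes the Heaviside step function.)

F[f₁*f₂](ω) = \frac{120 \left(2 i \omega + 5\right)}{\left(\left(2 i \omega + 5\right)^{2} + 900\right)^{2}}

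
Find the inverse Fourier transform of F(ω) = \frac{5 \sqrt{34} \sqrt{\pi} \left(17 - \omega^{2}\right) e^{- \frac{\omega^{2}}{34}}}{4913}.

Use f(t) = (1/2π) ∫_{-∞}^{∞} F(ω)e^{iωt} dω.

f(t) = 5 t^{2} e^{- \frac{17 t^{2}}{2}}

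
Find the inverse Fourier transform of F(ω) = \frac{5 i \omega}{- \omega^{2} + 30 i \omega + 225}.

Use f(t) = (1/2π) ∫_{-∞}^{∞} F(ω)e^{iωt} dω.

f(t) = 5 \left(1 - 15 t\right) e^{- 15 t} u\left(t\right)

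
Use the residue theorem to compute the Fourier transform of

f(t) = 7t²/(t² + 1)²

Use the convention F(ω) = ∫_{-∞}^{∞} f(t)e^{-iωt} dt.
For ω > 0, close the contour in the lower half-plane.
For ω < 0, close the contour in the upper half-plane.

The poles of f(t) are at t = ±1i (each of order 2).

Let g(z) = f(z)e^{-iωz}; for large |z| the factor e^{-iωz} decays in the lower half-plane when ω > 0 and in the upper half-plane when ω < 0.

Case ω > 0 (lower half-plane, clockwise contour ⇒ F(ω) = -2πi·ΣRes):
  Res_{z = - i} g(z) = \frac{7 i \left(1 - \omega\right) e^{- \omega}}{4} (pole of order 2)
  F(ω) = -2πi·ΣRes = \frac{7 \pi \left(1 - \omega\right) e^{- \omega}}{2}

Case ω < 0 (upper half-plane, counterclockwise contour ⇒ F(ω) = +2πi·ΣRes):
  Res_{z = i} g(z) = \frac{7 i \left(- \omega - 1\right) e^{\omega}}{4} (pole of order 2)
  F(ω) = 2πi·ΣRes = \frac{7 \pi \left(\omega + 1\right) e^{\omega}}{2}

Both cases combine into a single formula in |ω|:

F(ω) = \frac{7 \pi \left(1 - \left|{\omega}\right|\right) e^{- \left|{\omega}\right|}}{2}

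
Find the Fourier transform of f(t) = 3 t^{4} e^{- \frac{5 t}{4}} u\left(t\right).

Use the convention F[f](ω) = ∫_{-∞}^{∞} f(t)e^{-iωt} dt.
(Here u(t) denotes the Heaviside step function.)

F(ω) = \frac{73728}{\left(4 i \omega + 5\right)^{5}}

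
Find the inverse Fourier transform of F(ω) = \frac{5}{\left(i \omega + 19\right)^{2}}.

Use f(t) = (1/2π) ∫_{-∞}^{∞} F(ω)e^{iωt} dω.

f(t) = 5 t e^{- 19 t} u\left(t\right)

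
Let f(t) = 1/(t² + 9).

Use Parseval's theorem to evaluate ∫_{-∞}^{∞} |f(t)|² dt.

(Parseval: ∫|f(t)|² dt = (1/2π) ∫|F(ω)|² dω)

∫|f(t)|² dt = \frac{\pi}{54}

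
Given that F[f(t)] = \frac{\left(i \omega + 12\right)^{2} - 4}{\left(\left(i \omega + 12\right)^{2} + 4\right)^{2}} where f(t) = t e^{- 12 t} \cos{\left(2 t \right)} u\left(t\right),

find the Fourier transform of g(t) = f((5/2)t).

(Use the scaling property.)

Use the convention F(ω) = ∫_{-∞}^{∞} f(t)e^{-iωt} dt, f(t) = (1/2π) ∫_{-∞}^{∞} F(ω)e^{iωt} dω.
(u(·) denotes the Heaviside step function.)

F[g](ω) = \frac{5 \left(\left(i \omega + 30\right)^{2} - 25\right)}{2 \left(\left(i \omega + 30\right)^{2} + 25\right)^{2}}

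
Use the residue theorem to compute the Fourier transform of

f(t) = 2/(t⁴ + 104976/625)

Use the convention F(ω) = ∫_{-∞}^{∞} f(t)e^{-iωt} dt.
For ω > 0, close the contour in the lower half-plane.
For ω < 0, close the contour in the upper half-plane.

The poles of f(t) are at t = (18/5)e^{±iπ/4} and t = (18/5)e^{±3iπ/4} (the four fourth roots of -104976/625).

Let g(z) = f(z)e^{-iωz}; for large |z| the factor e^{-iωz} decays in the lower half-plane when ω > 0 and in the upper half-plane when ω < 0.

Case ω > 0 (lower half-plane, clockwise contour ⇒ F(ω) = -2πi·ΣRes):
  Res_{z = - \frac{9 \sqrt{2}}{5} - \frac{9 \sqrt{2} i}{5}} g(z) = \frac{125 \sqrt{2} i \left(1 - i\right) e^{\frac{9 \sqrt{2} \omega \left(-1 + i\right)}{5}}}{23328}
  Res_{z = \frac{9 \sqrt{2}}{5} - \frac{9 \sqrt{2} i}{5}} g(z) = \frac{125 \sqrt{2} i \left(1 + i\right) e^{- \frac{9 \sqrt{2} \omega \left(1 + i\right)}{5}}}{23328}
  F(ω) = -2πi·ΣRes = \frac{125 \sqrt{2} \pi \left(1 - i\right) \left(e^{\frac{18 \sqrt{2} i \omega}{5}} + i\right) e^{- \frac{9 \sqrt{2} \omega \left(1 + i\right)}{5}}}{11664} = \frac{125 \pi e^{- \frac{9 \sqrt{2} \omega}{5}} \sin{\left(\frac{9 \sqrt{2} \omega}{5} + \frac{\pi}{4} \right)}}{2916}

Case ω < 0 (upper half-plane, counterclockwise contour ⇒ F(ω) = +2πi·ΣRes):
  Res_{z = \frac{9 \sqrt{2}}{5} + \frac{9 \sqrt{2} i}{5}} g(z) = \frac{125 \sqrt{2} i \left(-1 + i\right) e^{\frac{9 \sqrt{2} \omega \left(1 - i\right)}{5}}}{23328}
  Res_{z = - \frac{9 \sqrt{2}}{5} + \frac{9 \sqrt{2} i}{5}} g(z) = \frac{125 \sqrt{2} \left(1 - i\right) e^{\frac{9 \sqrt{2} \omega \left(1 + i\right)}{5}}}{23328}
  F(ω) = 2πi·ΣRes = - \frac{125 \sqrt{2} i \pi \left(i \left(1 - i\right) e^{\frac{9 \sqrt{2} \omega \left(1 - i\right)}{5}} - \left(1 - i\right) e^{\frac{9 \sqrt{2} \omega \left(1 + i\right)}{5}}\right)}{11664} = \frac{125 \pi e^{\frac{9 \sqrt{2} \omega}{5}} \cos{\left(\frac{9 \sqrt{2} \omega}{5} + \frac{\pi}{4} \right)}}{2916}

Both cases combine into a single formula in |ω|:

F(ω) = \frac{125 \pi e^{- \frac{9 \sqrt{2} \left|{\omega}\right|}{5}} \sin{\left(\frac{9 \sqrt{2} \left|{\omega}\right|}{5} + \frac{\pi}{4} \right)}}{2916}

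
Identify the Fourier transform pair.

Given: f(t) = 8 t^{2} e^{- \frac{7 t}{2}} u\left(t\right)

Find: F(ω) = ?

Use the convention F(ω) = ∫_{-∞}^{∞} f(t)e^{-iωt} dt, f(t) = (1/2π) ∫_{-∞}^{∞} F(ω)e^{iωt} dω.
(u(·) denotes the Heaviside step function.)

F(ω) = \frac{128}{\left(2 i \omega + 7\right)^{3}}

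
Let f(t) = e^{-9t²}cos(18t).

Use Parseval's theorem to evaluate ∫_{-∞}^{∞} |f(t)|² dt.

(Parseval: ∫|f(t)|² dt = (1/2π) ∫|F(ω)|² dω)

∫|f(t)|² dt = \frac{\sqrt{2} \sqrt{\pi} \left(1 + e^{18}\right)}{12 e^{18}}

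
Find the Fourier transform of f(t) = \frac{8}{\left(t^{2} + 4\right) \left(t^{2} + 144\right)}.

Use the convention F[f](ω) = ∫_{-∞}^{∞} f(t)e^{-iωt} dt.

F(ω) = \frac{\pi \left(6 e^{10 \left|{\omega}\right|} - 1\right) e^{- 12 \left|{\omega}\right|}}{210}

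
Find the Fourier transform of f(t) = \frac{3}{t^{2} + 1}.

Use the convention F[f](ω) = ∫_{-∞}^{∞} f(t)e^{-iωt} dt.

F(ω) = 3 \pi e^{- \left|{\omega}\right|}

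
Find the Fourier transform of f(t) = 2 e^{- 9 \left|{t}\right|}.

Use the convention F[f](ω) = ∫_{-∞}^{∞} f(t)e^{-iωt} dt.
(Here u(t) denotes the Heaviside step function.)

F(ω) = \frac{36}{\omega^{2} + 81}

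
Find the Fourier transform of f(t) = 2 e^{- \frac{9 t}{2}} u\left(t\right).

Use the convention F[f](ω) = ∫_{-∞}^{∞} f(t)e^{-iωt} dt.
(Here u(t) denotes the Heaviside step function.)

F(ω) = \frac{4}{2 i \omega + 9}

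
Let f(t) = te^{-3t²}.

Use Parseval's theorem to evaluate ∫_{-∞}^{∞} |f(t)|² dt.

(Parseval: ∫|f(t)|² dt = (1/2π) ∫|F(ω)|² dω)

∫|f(t)|² dt = \frac{\sqrt{6} \sqrt{\pi}}{72}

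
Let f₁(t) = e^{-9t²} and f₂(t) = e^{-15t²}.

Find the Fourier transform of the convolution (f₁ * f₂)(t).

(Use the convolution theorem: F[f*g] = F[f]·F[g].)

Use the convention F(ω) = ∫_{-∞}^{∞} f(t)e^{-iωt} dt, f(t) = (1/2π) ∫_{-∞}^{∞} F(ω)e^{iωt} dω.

F[f₁*f₂](ω) = \frac{\sqrt{15} \pi e^{- \frac{2 \omega^{2}}{45}}}{45}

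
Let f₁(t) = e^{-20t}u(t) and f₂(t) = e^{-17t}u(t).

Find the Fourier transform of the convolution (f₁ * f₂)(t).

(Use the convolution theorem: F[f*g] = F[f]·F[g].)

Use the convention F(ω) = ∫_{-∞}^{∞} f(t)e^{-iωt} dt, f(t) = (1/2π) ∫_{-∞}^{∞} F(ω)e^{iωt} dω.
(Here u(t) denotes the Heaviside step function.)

F[f₁*f₂](ω) = \frac{1}{\left(i \omega + 17\right) \left(i \omega + 20\right)}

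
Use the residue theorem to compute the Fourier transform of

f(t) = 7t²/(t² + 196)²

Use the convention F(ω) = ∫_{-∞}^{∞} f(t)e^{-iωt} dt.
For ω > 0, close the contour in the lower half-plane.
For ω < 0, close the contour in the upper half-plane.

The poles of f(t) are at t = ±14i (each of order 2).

Let g(z) = f(z)e^{-iωz}; for large |z| the factor e^{-iωz} decays in the lower half-plane when ω > 0 and in the upper half-plane when ω < 0.

Case ω > 0 (lower half-plane, clockwise contour ⇒ F(ω) = -2πi·ΣRes):
  Res_{z = - 14 i} g(z) = \frac{i \left(1 - 14 \omega\right) e^{- 14 \omega}}{8} (pole of order 2)
  F(ω) = -2πi·ΣRes = \frac{\pi \left(1 - 14 \omega\right) e^{- 14 \omega}}{4}

Case ω < 0 (upper half-plane, counterclockwise contour ⇒ F(ω) = +2πi·ΣRes):
  Res_{z = 14 i} g(z) = \frac{i \left(- 14 \omega - 1\right) e^{14 \omega}}{8} (pole of order 2)
  F(ω) = 2πi·ΣRes = \frac{\pi \left(14 \omega + 1\right) e^{14 \omega}}{4}

Both cases combine into a single formula in |ω|:

F(ω) = \frac{\pi \left(1 - 14 \left|{\omega}\right|\right) e^{- 14 \left|{\omega}\right|}}{4}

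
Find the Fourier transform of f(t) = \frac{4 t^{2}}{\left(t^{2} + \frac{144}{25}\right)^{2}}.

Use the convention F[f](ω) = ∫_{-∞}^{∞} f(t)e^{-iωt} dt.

F(ω) = \frac{\pi \left(5 - 12 \left|{\omega}\right|\right) e^{- \frac{12 \left|{\omega}\right|}{5}}}{6}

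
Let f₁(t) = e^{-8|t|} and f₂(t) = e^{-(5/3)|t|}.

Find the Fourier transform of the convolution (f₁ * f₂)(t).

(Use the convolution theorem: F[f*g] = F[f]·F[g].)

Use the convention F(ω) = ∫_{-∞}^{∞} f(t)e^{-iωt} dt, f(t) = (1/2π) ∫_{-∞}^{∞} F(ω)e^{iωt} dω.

F[f₁*f₂](ω) = \frac{480}{\left(\omega^{2} + 64\right) \left(9 \omega^{2} + 25\right)}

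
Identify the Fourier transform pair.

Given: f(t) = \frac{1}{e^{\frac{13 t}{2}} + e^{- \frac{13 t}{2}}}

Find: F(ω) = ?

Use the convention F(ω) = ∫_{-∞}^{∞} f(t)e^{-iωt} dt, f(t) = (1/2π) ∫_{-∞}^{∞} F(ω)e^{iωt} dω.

F(ω) = \frac{\pi}{13 \cosh{\left(\frac{\pi \omega}{13} \right)}}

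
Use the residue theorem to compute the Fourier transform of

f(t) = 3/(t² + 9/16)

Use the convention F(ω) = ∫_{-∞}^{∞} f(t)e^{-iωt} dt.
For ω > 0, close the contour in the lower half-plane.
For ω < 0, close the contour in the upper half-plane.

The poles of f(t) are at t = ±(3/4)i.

Let g(z) = f(z)e^{-iωz}; for large |z| the factor e^{-iωz} decays in the lower half-plane when ω > 0 and in the upper half-plane when ω < 0.

Case ω > 0 (lower half-plane, clockwise contour ⇒ F(ω) = -2πi·ΣRes):
  Res_{z = - \frac{3 i}{4}} g(z) = 2 i e^{- \frac{3 \omega}{4}}
  F(ω) = -2πi·ΣRes = 4 \pi e^{- \frac{3 \omega}{4}}

Case ω < 0 (upper half-plane, counterclockwise contour ⇒ F(ω) = +2πi·ΣRes):
  Res_{z = \frac{3 i}{4}} g(z) = - 2 i e^{\frac{3 \omega}{4}}
  F(ω) = 2πi·ΣRes = 4 \pi e^{\frac{3 \omega}{4}}

Both cases combine into a single formula in |ω|:

F(ω) = 4 \pi e^{- \frac{3 \left|{\omega}\right|}{4}}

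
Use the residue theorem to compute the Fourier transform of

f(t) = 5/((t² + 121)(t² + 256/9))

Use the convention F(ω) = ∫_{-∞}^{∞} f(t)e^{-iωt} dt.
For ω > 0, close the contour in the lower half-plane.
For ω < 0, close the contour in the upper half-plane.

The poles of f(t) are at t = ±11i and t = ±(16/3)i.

Let g(z) = f(z)e^{-iωz}; for large |z| the factor e^{-iωz} decays in the lower half-plane when ω > 0 and in the upper half-plane when ω < 0.

Case ω > 0 (lower half-plane, clockwise contour ⇒ F(ω) = -2πi·ΣRes):
  Res_{z = - 11 i} g(z) = - \frac{45 i e^{- 11 \omega}}{18326}
  Res_{z = - \frac{16 i}{3}} g(z) = \frac{135 i e^{- \frac{16 \omega}{3}}}{26656}
  F(ω) = -2πi·ΣRes = - \frac{45 \pi e^{- 11 \omega}}{9163} + \frac{135 \pi e^{- \frac{16 \omega}{3}}}{13328}

Case ω < 0 (upper half-plane, counterclockwise contour ⇒ F(ω) = +2πi·ΣRes):
  Res_{z = 11 i} g(z) = \frac{45 i e^{11 \omega}}{18326}
  Res_{z = \frac{16 i}{3}} g(z) = - \frac{135 i e^{\frac{16 \omega}{3}}}{26656}
  F(ω) = 2πi·ΣRes = \frac{45 \pi \left(33 e^{\frac{16 \omega}{3}} - 16 e^{11 \omega}\right)}{146608}

Both cases combine into a single formula in |ω|:

F(ω) = - \frac{45 \pi e^{- 11 \left|{\omega}\right|}}{9163} + \frac{135 \pi e^{- \frac{16 \left|{\omega}\right|}{3}}}{13328}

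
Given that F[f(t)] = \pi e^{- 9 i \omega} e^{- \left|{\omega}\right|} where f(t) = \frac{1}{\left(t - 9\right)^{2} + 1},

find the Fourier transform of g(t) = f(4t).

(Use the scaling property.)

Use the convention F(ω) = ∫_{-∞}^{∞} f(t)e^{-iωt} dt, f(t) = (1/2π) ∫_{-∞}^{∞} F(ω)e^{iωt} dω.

F[g](ω) = \frac{\pi e^{- \frac{9 i \omega}{4} - \frac{\left|{\omega}\right|}{4}}}{4}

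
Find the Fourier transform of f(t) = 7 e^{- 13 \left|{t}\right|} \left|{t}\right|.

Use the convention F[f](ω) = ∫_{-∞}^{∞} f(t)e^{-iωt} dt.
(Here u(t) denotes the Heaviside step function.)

F(ω) = \frac{14 \left(169 - \omega^{2}\right)}{\left(\omega^{2} + 169\right)^{2}}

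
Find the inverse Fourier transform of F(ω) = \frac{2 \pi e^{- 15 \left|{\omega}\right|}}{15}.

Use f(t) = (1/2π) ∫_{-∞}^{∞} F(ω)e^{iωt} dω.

f(t) = \frac{2}{t^{2} + 225}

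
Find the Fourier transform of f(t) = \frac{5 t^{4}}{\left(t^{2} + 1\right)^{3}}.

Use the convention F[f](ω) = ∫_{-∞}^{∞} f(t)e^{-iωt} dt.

F(ω) = \frac{5 \pi \left(\omega^{2} - 5 \left|{\omega}\right| + 3\right) e^{- \left|{\omega}\right|}}{8}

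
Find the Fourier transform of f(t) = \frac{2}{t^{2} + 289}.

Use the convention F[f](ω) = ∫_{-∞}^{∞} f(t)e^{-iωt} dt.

F(ω) = \frac{2 \pi e^{- 17 \left|{\omega}\right|}}{17}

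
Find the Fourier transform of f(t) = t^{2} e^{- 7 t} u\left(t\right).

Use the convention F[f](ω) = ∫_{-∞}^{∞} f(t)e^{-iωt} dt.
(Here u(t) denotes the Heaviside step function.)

F(ω) = \frac{2}{\left(i \omega + 7\right)^{3}}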